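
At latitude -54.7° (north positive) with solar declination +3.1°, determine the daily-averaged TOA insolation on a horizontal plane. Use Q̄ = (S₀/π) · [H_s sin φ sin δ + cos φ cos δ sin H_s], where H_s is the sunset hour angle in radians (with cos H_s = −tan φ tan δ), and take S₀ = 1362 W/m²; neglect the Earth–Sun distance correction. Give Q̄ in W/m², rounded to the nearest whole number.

221 W/m²

The sunset hour angle satisfies cos H_s = −tan φ tan δ = 0.0765, giving H_s = 85.61°. In radians, H_s = 1.4942.
H_s sin φ sin δ = 1.4942 × -0.8161 × 0.0541 = -0.0660.
cos φ cos δ sin H_s = 0.5779 × 0.9985 × 0.9971 = 0.5754.
Q̄ = (1362/π) × (-0.0660 + 0.5754) = 433.54 × 0.5094 = 220.85 W/m².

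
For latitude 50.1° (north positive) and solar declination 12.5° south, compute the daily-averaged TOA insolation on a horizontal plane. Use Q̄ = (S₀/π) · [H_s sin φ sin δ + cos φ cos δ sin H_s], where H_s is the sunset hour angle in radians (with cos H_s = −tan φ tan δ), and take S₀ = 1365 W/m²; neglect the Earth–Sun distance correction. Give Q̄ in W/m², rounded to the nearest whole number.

cos H_s = −tan(50.1°) · tan(-12.5°) = 0.2651, so H_s = arccos(0.2651) = 74.63°. In radians, H_s = 1.3025.
H_s sin φ sin δ = 1.3025 × 0.7672 × -0.2164 = -0.2162.
cos φ cos δ sin H_s = 0.6414 × 0.9763 × 0.9642 = 0.6038.
Q̄ = (1365/π) × (-0.2162 + 0.6038) = 434.49 × 0.3876 = 168.41 W/m².

168 W/m²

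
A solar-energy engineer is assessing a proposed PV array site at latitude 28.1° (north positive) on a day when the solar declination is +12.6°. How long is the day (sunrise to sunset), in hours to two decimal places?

−tan φ tan δ = −(0.5340)(0.2235) = -0.1193; H_s = arccos(-0.1193) = 96.85°.
Day length = 2 H_s / 15° h⁻¹ = 193.70° / 15 = 12.913 h.

12.91 hours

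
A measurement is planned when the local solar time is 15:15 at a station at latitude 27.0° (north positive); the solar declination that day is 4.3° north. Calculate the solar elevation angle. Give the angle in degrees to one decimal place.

38.3°

Hour angle H = 15° × (15.25 − 12) = 48.75°.
With φ = 27.0°, δ = 4.3°, H = 48.75°: sin φ sin δ = 0.0340, cos φ cos δ cos H = 0.5858, so cos θ_z = 0.6198.
θ_z = arccos(0.6198) = 51.70°, so the elevation is 90° − 51.70° = 38.30°.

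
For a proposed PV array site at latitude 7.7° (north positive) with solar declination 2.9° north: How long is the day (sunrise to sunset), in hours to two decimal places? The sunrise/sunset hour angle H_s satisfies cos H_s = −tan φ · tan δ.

12.05 hours

−tan φ tan δ = −(0.1352)(0.0507) = -0.0069; H_s = arccos(-0.0069) = 90.40°.
Day length = 2 H_s / 15° h⁻¹ = 180.80° / 15 = 12.053 h.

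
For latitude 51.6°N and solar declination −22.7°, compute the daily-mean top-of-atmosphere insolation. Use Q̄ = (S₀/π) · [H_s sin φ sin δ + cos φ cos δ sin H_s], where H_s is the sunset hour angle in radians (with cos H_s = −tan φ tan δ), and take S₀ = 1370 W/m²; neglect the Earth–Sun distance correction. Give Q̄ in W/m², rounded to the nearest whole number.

78 W/m²

cos H_s = −tan(51.6°) · tan(-22.7°) = 0.5278, so H_s = arccos(0.5278) = 58.14°. In radians, H_s = 1.0147.
H_s sin φ sin δ = 1.0147 × 0.7837 × -0.3859 = -0.3069.
cos φ cos δ sin H_s = 0.6211 × 0.9225 × 0.8493 = 0.4866.
Q̄ = (1370/π) × (-0.3069 + 0.4866) = 436.08 × 0.1797 = 78.36 W/m².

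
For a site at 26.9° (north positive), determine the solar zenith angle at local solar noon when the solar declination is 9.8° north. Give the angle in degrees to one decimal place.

At local solar noon the hour angle is zero, so the zenith angle is |φ − δ| = |26.9° − (9.8°)| = 17.1°.

17.1°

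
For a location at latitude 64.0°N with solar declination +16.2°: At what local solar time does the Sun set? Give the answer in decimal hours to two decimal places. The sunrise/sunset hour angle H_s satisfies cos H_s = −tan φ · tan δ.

−tan φ tan δ = −(2.0503)(0.2905) = -0.5956; H_s = arccos(-0.5956) = 126.56°.
Sunset is at 12 + H_s/15 = 12 + 8.437 = 20.437 h local solar time.

20.44 h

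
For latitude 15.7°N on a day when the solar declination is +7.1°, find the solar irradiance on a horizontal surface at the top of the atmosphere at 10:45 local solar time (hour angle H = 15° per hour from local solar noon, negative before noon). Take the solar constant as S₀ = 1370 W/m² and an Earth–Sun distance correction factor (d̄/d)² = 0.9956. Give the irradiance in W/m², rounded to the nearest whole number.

1279 W/m²

Hour angle H = 15° × (10.75 − 12) = -18.75°.
cos θ_z = sin(15.7°) sin(7.1°) + cos(15.7°) cos(7.1°) cos(-18.75°) = 0.0334 + 0.9046 = 0.9380.
Top-of-atmosphere irradiance = S₀ (d̄/d)² cos θ_z = 1370 × 0.9956 × 0.9380 = 1279.41 W/m².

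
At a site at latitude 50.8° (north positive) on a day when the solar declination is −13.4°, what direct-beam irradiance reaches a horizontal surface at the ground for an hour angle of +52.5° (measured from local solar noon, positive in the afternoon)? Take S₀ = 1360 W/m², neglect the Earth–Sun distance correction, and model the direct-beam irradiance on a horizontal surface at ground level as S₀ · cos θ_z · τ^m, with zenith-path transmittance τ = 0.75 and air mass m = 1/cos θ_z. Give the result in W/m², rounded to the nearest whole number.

60 W/m²

cos θ_z = sin(50.8°) sin(-13.4°) + cos(50.8°) cos(-13.4°) cos(52.50°) = -0.1796 + 0.3743 = 0.1947.
Air mass m = 1/cos θ_z = 1/0.1947 = 5.136; τ^m = 0.75^5.136 = 0.2282.
Surface direct beam = 1360 × 0.1947 × 0.2282 = 60.43 W/m².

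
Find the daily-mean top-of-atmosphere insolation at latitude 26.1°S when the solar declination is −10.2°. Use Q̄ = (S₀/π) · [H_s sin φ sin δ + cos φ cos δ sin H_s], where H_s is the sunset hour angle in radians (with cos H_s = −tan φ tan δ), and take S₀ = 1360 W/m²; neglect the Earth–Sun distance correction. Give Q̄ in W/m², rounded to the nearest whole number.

cos H_s = −tan(-26.1°) · tan(-10.2°) = -0.0881, so H_s = arccos(-0.0881) = 95.05°. In radians, H_s = 1.6589.
H_s sin φ sin δ = 1.6589 × -0.4399 × -0.1771 = 0.1292.
cos φ cos δ sin H_s = 0.8980 × 0.9842 × 0.9961 = 0.8804.
Q̄ = (1360/π) × (0.1292 + 0.8804) = 432.90 × 1.0096 = 437.06 W/m².

437 W/m²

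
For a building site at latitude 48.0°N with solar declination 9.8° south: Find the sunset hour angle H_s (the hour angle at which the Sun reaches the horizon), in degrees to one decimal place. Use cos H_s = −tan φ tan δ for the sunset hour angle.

78.9°

−tan φ tan δ = −(1.1106)(-0.1727) = 0.1918; H_s = arccos(0.1918) = 78.94°.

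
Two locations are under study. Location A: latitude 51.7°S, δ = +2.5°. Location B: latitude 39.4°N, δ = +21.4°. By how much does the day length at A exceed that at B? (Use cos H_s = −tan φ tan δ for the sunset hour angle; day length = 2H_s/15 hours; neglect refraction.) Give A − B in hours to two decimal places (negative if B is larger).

-2.93 h

A: H_s = arccos(−tan -51.7° · tan 2.5°) = 86.83°, so 2H_s/15 = 11.5773 h.
B: H_s = arccos(−tan 39.4° · tan 21.4°) = 108.78°, so 2H_s/15 = 14.5040 h.
A − B = 11.5773 − 14.5040 = -2.9267 h.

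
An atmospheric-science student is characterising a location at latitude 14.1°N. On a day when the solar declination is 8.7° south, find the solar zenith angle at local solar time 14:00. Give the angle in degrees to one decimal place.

37.5°

Hour angle H = 15° × (14 − 12) = 30.00°.
cos θ_z = sin φ sin δ + cos φ cos δ cos H = (0.2436)(-0.1513) + (0.9699)(0.9885)(0.8660) = 0.7934.
θ_z = arccos(0.7934) = 37.50°.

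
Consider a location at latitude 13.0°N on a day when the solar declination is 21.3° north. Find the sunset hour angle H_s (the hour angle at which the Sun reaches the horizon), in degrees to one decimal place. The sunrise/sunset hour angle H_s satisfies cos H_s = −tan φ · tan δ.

−tan φ tan δ = −(0.2309)(0.3899) = -0.0900; H_s = arccos(-0.0900) = 95.16°.

95.2°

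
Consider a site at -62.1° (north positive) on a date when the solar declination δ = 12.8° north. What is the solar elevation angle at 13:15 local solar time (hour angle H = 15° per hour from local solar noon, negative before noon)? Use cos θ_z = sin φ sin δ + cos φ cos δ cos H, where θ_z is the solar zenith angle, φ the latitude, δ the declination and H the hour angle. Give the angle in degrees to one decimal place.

Hour angle H = 15° × (13.25 − 12) = 18.75°.
cos θ_z = sin(-62.1°) sin(12.8°) + cos(-62.1°) cos(12.8°) cos(18.75°) = -0.1958 + 0.4321 = 0.2363.
θ_z = arccos(0.2363) = 76.33°, so the elevation is 90° − 76.33° = 13.67°.

13.7°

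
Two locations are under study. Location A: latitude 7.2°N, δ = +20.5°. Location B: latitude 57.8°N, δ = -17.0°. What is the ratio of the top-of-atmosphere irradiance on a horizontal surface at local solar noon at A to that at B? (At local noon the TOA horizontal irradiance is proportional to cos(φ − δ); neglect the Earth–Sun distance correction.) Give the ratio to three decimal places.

3.712

A: cos θ_z = cos(7.2° − (20.5°)) = 0.9732.
B: cos θ_z = cos(57.8° − (-17.0°)) = 0.2622.
Ratio A/B = 0.9732 / 0.2622 = 3.7117.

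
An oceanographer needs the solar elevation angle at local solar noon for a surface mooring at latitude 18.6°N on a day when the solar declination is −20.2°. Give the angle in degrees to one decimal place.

At local solar noon the hour angle is zero, so the elevation is 90° − |φ − δ| = 90° − |18.6° − (-20.2°)| = 90° − 38.8° = 51.2°.

51.2°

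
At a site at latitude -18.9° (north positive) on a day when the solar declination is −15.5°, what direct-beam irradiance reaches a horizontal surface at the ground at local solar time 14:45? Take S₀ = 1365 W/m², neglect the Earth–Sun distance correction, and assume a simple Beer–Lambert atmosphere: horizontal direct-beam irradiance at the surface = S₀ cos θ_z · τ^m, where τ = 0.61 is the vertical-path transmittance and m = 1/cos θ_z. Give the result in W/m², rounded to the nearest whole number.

Hour angle H = 15° × (14.75 − 12) = 41.25°.
cos θ_z = sin φ sin δ + cos φ cos δ cos H = (-0.3239)(-0.2672) + (0.9461)(0.9636)(0.7518) = 0.7719.
Air mass m = 1/cos θ_z = 1/0.7719 = 1.296; τ^m = 0.61^1.296 = 0.5270.
Surface direct beam = 1365 × 0.7719 × 0.5270 = 555.27 W/m².

555 W/m²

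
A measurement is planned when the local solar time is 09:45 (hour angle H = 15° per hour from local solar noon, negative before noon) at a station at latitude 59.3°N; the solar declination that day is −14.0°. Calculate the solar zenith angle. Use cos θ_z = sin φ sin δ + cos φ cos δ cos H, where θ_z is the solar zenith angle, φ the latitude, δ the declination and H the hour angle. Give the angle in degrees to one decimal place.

78.2°

Hour angle H = 15° × (9.75 − 12) = -33.75°.
cos θ_z = sin φ sin δ + cos φ cos δ cos H = (0.8599)(-0.2419) + (0.5105)(0.9703)(0.8315) = 0.2039.
θ_z = arccos(0.2039) = 78.23°.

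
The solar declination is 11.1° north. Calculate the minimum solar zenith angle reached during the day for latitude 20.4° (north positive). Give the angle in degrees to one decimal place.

9.3°

At local solar noon the hour angle is zero, so the zenith angle is |φ − δ| = |20.4° − (11.1°)| = 9.3°.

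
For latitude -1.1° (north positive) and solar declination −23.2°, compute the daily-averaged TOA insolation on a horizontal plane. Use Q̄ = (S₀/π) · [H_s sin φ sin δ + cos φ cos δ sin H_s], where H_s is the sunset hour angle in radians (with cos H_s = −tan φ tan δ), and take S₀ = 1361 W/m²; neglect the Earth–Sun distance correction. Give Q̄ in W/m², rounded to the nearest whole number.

cos H_s = −tan(-1.1°) · tan(-23.2°) = -0.0082, so H_s = arccos(-0.0082) = 90.47°. In radians, H_s = 1.5790.
H_s sin φ sin δ = 1.5790 × -0.0192 × -0.3939 = 0.0119.
cos φ cos δ sin H_s = 0.9998 × 0.9191 × 1.0000 = 0.9189.
Q̄ = (1361/π) × (0.0119 + 0.9189) = 433.22 × 0.9308 = 403.24 W/m².

403 W/m²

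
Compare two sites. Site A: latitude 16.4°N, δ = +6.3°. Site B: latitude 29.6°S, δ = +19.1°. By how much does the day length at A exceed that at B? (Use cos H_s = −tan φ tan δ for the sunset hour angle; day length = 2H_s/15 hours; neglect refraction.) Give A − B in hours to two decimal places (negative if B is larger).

+1.76 h

A: H_s = arccos(−tan 16.4° · tan 6.3°) = 91.86°, so 2H_s/15 = 12.2480 h.
B: H_s = arccos(−tan -29.6° · tan 19.1°) = 78.66°, so 2H_s/15 = 10.4880 h.
A − B = 12.2480 − 10.4880 = 1.7600 h.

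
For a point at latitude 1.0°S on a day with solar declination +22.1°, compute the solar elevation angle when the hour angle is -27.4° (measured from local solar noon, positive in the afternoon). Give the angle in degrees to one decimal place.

54.7°

With φ = -1.0°, δ = 22.1°, H = -27.40°: sin φ sin δ = -0.0066, cos φ cos δ cos H = 0.8225, so cos θ_z = 0.8159.
θ_z = arccos(0.8159) = 35.32°, so the elevation is 90° − 35.32° = 54.68°.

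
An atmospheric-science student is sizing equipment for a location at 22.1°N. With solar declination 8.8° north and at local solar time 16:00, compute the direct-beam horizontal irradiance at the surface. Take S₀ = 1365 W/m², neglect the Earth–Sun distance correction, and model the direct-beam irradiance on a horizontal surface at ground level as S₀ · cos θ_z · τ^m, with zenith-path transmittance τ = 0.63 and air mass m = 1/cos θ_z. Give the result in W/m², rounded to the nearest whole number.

Hour angle H = 15° × (16 − 12) = 60.00°.
cos θ_z = sin(22.1°) sin(8.8°) + cos(22.1°) cos(8.8°) cos(60.00°) = 0.0576 + 0.4578 = 0.5154.
Air mass m = 1/cos θ_z = 1/0.5154 = 1.940; τ^m = 0.63^1.940 = 0.4081.
Surface direct beam = 1365 × 0.5154 × 0.4081 = 287.11 W/m².

287 W/m²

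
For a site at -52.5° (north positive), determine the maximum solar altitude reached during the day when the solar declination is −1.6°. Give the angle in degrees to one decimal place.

At local solar noon the hour angle is zero, so the elevation is 90° − |φ − δ| = 90° − |-52.5° − (-1.6°)| = 90° − 50.9° = 39.1°.

39.1°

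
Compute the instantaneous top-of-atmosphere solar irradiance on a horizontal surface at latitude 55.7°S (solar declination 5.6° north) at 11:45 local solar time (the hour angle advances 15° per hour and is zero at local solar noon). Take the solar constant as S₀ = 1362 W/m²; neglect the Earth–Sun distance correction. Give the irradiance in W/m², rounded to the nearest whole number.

Hour angle H = 15° × (11.75 − 12) = -3.75°.
With φ = -55.7°, δ = 5.6°, H = -3.75°: sin φ sin δ = -0.0806, cos φ cos δ cos H = 0.5596, so cos θ_z = 0.4790.
Top-of-atmosphere irradiance = S₀ cos θ_z = 1362 × 0.4790 = 652.40 W/m².

652 W/m²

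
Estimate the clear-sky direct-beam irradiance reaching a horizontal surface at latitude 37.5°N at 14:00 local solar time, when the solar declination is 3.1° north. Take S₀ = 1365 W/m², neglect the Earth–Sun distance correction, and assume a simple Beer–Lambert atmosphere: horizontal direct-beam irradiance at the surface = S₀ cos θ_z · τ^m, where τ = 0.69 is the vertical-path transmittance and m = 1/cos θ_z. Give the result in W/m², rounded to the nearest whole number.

586 W/m²

Hour angle H = 15° × (14 − 12) = 30.00°.
cos θ_z = sin φ sin δ + cos φ cos δ cos H = (0.6088)(0.0541) + (0.7934)(0.9985)(0.8660) = 0.7190.
Air mass m = 1/cos θ_z = 1/0.7190 = 1.391; τ^m = 0.69^1.391 = 0.5968.
Surface direct beam = 1365 × 0.7190 × 0.5968 = 585.72 W/m².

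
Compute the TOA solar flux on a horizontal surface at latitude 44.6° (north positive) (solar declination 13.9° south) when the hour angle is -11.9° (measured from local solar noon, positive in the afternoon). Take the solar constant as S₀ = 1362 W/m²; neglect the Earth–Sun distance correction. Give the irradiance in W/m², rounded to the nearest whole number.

cos θ_z = sin φ sin δ + cos φ cos δ cos H = (0.7022)(-0.2402) + (0.7120)(0.9707)(0.9785) = 0.5076.
Top-of-atmosphere irradiance = S₀ cos θ_z = 1362 × 0.5076 = 691.35 W/m².

691 W/m²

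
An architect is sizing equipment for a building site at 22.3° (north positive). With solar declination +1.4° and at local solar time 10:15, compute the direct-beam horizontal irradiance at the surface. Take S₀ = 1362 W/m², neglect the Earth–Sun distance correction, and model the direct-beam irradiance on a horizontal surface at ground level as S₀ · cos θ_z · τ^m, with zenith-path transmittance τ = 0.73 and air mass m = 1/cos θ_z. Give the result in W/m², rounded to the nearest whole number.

785 W/m²

Hour angle H = 15° × (10.25 − 12) = -26.25°.
cos θ_z = sin(22.3°) sin(1.4°) + cos(22.3°) cos(1.4°) cos(-26.25°) = 0.0093 + 0.8295 = 0.8388.
Air mass m = 1/cos θ_z = 1/0.8388 = 1.192; τ^m = 0.73^1.192 = 0.6872.
Surface direct beam = 1362 × 0.8388 × 0.6872 = 785.09 W/m².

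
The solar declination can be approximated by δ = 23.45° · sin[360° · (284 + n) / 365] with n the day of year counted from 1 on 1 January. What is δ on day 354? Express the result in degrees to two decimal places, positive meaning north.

-23.45°

360 × (284 + 354) / 365 = 629.260°; sin(629.260°) = -0.9999.
δ = 23.45 × -0.9999 = -23.448° ≈ -23.45°.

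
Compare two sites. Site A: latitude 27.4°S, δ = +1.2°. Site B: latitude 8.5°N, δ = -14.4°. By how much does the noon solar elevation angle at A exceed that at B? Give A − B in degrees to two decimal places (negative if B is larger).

-5.70°

A: 90° − |-27.4 − (1.2)| = 61.40°.
B: 90° − |8.5 − (-14.4)| = 67.10°.
A − B = 61.40 − 67.10 = -5.70°.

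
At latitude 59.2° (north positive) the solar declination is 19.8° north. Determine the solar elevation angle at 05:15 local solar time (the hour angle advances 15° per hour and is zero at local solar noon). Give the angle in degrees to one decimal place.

11.4°

Hour angle H = 15° × (5.25 − 12) = -101.25°.
With φ = 59.2°, δ = 19.8°, H = -101.25°: sin φ sin δ = 0.2910, cos φ cos δ cos H = -0.0940, so cos θ_z = 0.1970.
θ_z = arccos(0.1970) = 78.64°, so the elevation is 90° − 78.64° = 11.36°.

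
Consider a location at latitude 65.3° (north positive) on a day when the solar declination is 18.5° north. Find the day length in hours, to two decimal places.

18.22 hours

−tan φ tan δ = −(2.1742)(0.3346) = -0.7275; H_s = arccos(-0.7275) = 136.68°.
Day length = 2 H_s / 15° h⁻¹ = 273.36° / 15 = 18.224 h.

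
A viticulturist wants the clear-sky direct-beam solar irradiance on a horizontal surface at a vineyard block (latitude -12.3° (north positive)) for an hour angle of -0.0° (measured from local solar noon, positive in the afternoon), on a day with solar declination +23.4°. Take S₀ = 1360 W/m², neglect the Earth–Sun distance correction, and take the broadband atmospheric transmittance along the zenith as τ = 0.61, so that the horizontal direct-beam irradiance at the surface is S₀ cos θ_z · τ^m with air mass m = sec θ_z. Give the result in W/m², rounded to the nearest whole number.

601 W/m²

With φ = -12.3°, δ = 23.4°, H = -0.00°: sin φ sin δ = -0.0846, cos φ cos δ cos H = 0.8967, so cos θ_z = 0.8121.
Air mass m = 1/cos θ_z = 1/0.8121 = 1.231; τ^m = 0.61^1.231 = 0.5442.
Surface direct beam = 1360 × 0.8121 × 0.5442 = 601.04 W/m².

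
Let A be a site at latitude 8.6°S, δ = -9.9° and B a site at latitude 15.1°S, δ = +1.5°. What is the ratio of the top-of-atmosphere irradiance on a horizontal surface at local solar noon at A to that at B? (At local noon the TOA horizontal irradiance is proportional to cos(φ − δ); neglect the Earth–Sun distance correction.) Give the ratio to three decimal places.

A: cos θ_z = cos(-8.6° − (-9.9°)) = 0.9997.
B: cos θ_z = cos(-15.1° − (1.5°)) = 0.9583.
Ratio A/B = 0.9997 / 0.9583 = 1.0432.

1.043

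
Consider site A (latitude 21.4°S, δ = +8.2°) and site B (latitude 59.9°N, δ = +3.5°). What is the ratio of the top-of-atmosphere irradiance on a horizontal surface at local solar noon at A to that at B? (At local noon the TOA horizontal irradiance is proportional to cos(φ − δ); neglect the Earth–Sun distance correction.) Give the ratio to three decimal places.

A: cos θ_z = cos(-21.4° − (8.2°)) = 0.8695.
B: cos θ_z = cos(59.9° − (3.5°)) = 0.5534.
Ratio A/B = 0.8695 / 0.5534 = 1.5712.

1.571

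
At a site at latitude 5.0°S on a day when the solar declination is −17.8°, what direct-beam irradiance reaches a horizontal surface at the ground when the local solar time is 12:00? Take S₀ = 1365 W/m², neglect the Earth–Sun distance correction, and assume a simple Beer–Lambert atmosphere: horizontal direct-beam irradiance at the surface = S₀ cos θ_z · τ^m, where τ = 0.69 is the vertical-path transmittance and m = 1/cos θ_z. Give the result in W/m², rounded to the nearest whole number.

Hour angle H = 15° × (12 − 12) = 0.00°.
With φ = -5.0°, δ = -17.8°, H = 0.00°: sin φ sin δ = 0.0266, cos φ cos δ cos H = 0.9485, so cos θ_z = 0.9751.
Air mass m = 1/cos θ_z = 1/0.9751 = 1.026; τ^m = 0.69^1.026 = 0.6834.
Surface direct beam = 1365 × 0.9751 × 0.6834 = 909.61 W/m².

910 W/m²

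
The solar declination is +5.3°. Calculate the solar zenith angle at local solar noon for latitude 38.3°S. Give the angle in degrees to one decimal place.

At local solar noon the hour angle is zero, so the zenith angle is |φ − δ| = |-38.3° − (5.3°)| = 43.6°.

43.6°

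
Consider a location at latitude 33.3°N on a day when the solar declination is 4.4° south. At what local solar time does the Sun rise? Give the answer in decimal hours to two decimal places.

The sunset hour angle satisfies cos H_s = −tan φ tan δ = 0.0505, giving H_s = 87.11°.
Sunrise is at 12 − H_s/15 = 12 − 5.807 = 6.193 h local solar time.

6.19 h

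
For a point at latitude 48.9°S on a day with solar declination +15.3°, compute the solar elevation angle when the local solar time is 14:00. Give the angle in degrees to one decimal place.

Hour angle H = 15° × (14 − 12) = 30.00°.
cos θ_z = sin(-48.9°) sin(15.3°) + cos(-48.9°) cos(15.3°) cos(30.00°) = -0.1988 + 0.5491 = 0.3503.
θ_z = arccos(0.3503) = 69.49°, so the elevation is 90° − 69.49° = 20.51°.

20.5°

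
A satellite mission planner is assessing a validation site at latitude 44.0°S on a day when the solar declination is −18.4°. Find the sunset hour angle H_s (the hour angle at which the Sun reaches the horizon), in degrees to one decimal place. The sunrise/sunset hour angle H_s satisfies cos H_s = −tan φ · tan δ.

The sunset hour angle satisfies cos H_s = −tan φ tan δ = -0.3212, giving H_s = 108.74°.

108.7°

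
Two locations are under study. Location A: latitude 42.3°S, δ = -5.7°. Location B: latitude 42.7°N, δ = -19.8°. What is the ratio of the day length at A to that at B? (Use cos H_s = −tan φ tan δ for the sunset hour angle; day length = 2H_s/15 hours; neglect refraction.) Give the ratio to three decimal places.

1.349

A: H_s = arccos(−tan -42.3° · tan -5.7°) = 95.21°, so 2H_s/15 = 12.6947 h.
B: H_s = arccos(−tan 42.7° · tan -19.8°) = 70.60°, so 2H_s/15 = 9.4133 h.
Ratio A/B = 12.6947 / 9.4133 = 1.3486.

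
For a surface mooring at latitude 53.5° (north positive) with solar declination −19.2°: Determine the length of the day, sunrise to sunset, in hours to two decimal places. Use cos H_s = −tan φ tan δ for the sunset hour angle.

−tan φ tan δ = −(1.3514)(-0.3482) = 0.4706; H_s = arccos(0.4706) = 61.93°.
Day length = 2 H_s / 15° h⁻¹ = 123.86° / 15 = 8.257 h.

8.26 hours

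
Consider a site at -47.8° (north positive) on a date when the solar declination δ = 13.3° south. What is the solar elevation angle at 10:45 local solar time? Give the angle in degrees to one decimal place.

Hour angle H = 15° × (10.75 − 12) = -18.75°.
cos θ_z = sin(-47.8°) sin(-13.3°) + cos(-47.8°) cos(-13.3°) cos(-18.75°) = 0.1704 + 0.6190 = 0.7894.
θ_z = arccos(0.7894) = 37.87°, so the elevation is 90° − 37.87° = 52.13°.

52.1°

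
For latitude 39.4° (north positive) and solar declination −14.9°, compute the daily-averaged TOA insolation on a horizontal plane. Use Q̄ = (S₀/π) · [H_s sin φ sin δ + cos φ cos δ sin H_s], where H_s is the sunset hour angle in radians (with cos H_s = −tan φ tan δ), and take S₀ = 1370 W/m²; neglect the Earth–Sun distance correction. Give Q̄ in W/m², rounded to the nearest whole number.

222 W/m²

cos H_s = −tan(39.4°) · tan(-14.9°) = 0.2186, so H_s = arccos(0.2186) = 77.37°. In radians, H_s = 1.3504.
H_s sin φ sin δ = 1.3504 × 0.6347 × -0.2571 = -0.2204.
cos φ cos δ sin H_s = 0.7727 × 0.9664 × 0.9758 = 0.7287.
Q̄ = (1370/π) × (-0.2204 + 0.7287) = 436.08 × 0.5083 = 221.66 W/m².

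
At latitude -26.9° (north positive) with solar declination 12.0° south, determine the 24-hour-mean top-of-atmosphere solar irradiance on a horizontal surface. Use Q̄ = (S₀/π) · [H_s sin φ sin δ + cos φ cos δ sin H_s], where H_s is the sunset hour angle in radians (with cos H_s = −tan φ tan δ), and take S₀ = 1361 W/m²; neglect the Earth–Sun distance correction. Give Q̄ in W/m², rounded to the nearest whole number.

The sunset hour angle satisfies cos H_s = −tan φ tan δ = -0.1078, giving H_s = 96.19°. In radians, H_s = 1.6788.
H_s sin φ sin δ = 1.6788 × -0.4524 × -0.2079 = 0.1579.
cos φ cos δ sin H_s = 0.8918 × 0.9781 × 0.9942 = 0.8672.
Q̄ = (1361/π) × (0.1579 + 0.8672) = 433.22 × 1.0251 = 444.09 W/m².

444 W/m²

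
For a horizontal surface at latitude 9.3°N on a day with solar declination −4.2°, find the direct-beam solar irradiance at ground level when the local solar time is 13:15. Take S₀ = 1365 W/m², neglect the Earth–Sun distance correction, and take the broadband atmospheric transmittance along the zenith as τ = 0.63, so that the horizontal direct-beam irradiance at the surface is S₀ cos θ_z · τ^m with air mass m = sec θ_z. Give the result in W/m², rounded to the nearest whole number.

Hour angle H = 15° × (13.25 − 12) = 18.75°.
With φ = 9.3°, δ = -4.2°, H = 18.75°: sin φ sin δ = -0.0118, cos φ cos δ cos H = 0.9320, so cos θ_z = 0.9202.
Air mass m = 1/cos θ_z = 1/0.9202 = 1.087; τ^m = 0.63^1.087 = 0.6052.
Surface direct beam = 1365 × 0.9202 × 0.6052 = 760.18 W/m².

760 W/m²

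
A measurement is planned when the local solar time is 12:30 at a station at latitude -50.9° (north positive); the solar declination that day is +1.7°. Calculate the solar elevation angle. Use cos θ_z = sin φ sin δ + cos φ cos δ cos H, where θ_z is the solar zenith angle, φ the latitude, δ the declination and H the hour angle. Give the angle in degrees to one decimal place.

37.0°

Hour angle H = 15° × (12.5 − 12) = 7.50°.
cos θ_z = sin(-50.9°) sin(1.7°) + cos(-50.9°) cos(1.7°) cos(7.50°) = -0.0230 + 0.6250 = 0.6020.
θ_z = arccos(0.6020) = 52.99°, so the elevation is 90° − 52.99° = 37.01°.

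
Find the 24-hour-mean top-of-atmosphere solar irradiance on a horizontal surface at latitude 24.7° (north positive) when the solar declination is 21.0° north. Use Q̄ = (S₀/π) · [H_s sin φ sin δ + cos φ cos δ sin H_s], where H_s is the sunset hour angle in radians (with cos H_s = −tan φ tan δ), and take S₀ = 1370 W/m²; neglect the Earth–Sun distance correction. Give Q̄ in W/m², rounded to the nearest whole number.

478 W/m²

The sunset hour angle satisfies cos H_s = −tan φ tan δ = -0.1766, giving H_s = 100.17°. In radians, H_s = 1.7483.
H_s sin φ sin δ = 1.7483 × 0.4179 × 0.3584 = 0.2619.
cos φ cos δ sin H_s = 0.9085 × 0.9336 × 0.9843 = 0.8349.
Q̄ = (1370/π) × (0.2619 + 0.8349) = 436.08 × 1.0968 = 478.29 W/m².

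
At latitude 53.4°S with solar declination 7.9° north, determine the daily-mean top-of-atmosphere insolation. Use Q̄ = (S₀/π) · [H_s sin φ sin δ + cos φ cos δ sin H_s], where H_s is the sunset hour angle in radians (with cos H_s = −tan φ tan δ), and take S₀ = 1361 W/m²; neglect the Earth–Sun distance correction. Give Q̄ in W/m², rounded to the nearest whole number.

185 W/m²

The sunset hour angle satisfies cos H_s = −tan φ tan δ = 0.1868, giving H_s = 79.23°. In radians, H_s = 1.3828.
H_s sin φ sin δ = 1.3828 × -0.8028 × 0.1374 = -0.1525.
cos φ cos δ sin H_s = 0.5962 × 0.9905 × 0.9824 = 0.5801.
Q̄ = (1361/π) × (-0.1525 + 0.5801) = 433.22 × 0.4276 = 185.24 W/m².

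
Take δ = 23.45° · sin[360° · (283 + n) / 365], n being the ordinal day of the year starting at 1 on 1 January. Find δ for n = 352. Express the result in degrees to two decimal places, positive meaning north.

360 × (283 + 352) / 365 = 626.301°; sin(626.301°) = -0.9979.
δ = 23.45 × -0.9979 = -23.401° ≈ -23.40°.

-23.40°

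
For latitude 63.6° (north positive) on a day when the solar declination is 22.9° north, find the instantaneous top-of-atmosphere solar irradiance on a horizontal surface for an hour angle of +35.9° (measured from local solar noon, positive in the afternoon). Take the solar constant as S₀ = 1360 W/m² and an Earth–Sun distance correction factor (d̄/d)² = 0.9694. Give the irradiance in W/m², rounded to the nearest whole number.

cos θ_z = sin φ sin δ + cos φ cos δ cos H = (0.8957)(0.3891) + (0.4446)(0.9212)(0.8100) = 0.6803.
Top-of-atmosphere irradiance = S₀ (d̄/d)² cos θ_z = 1360 × 0.9694 × 0.6803 = 896.90 W/m².

897 W/m²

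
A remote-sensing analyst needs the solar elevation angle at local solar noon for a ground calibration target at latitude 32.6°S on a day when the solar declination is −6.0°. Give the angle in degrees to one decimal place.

63.4°

At local solar noon the hour angle is zero, so the elevation is 90° − |φ − δ| = 90° − |-32.6° − (-6.0°)| = 90° − 26.6° = 63.4°.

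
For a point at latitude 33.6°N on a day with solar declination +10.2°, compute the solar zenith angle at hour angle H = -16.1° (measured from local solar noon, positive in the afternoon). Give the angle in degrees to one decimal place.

cos θ_z = sin φ sin δ + cos φ cos δ cos H = (0.5534)(0.1771) + (0.8329)(0.9842)(0.9608) = 0.8856.
θ_z = arccos(0.8856) = 27.67°.

27.7°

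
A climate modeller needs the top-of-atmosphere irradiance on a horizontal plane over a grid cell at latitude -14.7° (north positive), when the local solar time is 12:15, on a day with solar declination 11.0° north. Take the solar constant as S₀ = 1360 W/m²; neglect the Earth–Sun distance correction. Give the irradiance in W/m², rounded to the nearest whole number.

1223 W/m²

Hour angle H = 15° × (12.25 − 12) = 3.75°.
cos θ_z = sin φ sin δ + cos φ cos δ cos H = (-0.2538)(0.1908) + (0.9673)(0.9816)(0.9979) = 0.8991.
Top-of-atmosphere irradiance = S₀ cos θ_z = 1360 × 0.8991 = 1222.78 W/m².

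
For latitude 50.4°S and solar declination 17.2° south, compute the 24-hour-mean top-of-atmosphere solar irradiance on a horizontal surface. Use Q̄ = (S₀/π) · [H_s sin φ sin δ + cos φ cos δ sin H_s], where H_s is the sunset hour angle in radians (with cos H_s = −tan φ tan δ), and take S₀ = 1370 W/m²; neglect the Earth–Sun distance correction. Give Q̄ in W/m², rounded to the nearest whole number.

440 W/m²

The sunset hour angle satisfies cos H_s = −tan φ tan δ = -0.3742, giving H_s = 111.97°. In radians, H_s = 1.9542.
H_s sin φ sin δ = 1.9542 × -0.7705 × -0.2957 = 0.4452.
cos φ cos δ sin H_s = 0.6374 × 0.9553 × 0.9274 = 0.5647.
Q̄ = (1370/π) × (0.4452 + 0.5647) = 436.08 × 1.0099 = 440.40 W/m².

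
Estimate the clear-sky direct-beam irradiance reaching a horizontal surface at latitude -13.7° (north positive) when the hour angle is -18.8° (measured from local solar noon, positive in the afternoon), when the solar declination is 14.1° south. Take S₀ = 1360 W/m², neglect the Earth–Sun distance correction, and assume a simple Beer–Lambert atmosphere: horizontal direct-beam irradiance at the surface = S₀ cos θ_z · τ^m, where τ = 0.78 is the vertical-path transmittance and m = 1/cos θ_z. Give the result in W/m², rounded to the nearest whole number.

With φ = -13.7°, δ = -14.1°, H = -18.80°: sin φ sin δ = 0.0577, cos φ cos δ cos H = 0.8920, so cos θ_z = 0.9497.
Air mass m = 1/cos θ_z = 1/0.9497 = 1.053; τ^m = 0.78^1.053 = 0.7698.
Surface direct beam = 1360 × 0.9497 × 0.7698 = 994.27 W/m².

994 W/m²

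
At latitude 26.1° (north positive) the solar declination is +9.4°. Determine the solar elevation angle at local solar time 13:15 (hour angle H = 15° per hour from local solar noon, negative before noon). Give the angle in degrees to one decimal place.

Hour angle H = 15° × (13.25 − 12) = 18.75°.
With φ = 26.1°, δ = 9.4°, H = 18.75°: sin φ sin δ = 0.0719, cos φ cos δ cos H = 0.8390, so cos θ_z = 0.9109.
θ_z = arccos(0.9109) = 24.37°, so the elevation is 90° − 24.37° = 65.63°.

65.6°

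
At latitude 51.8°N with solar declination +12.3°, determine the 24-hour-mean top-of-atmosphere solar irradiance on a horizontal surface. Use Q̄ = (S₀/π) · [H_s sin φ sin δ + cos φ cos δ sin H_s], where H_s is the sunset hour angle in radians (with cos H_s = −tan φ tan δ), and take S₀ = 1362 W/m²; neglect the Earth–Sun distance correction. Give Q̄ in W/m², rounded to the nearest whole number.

cos H_s = −tan(51.8°) · tan(12.3°) = -0.2771, so H_s = arccos(-0.2771) = 106.09°. In radians, H_s = 1.8516.
H_s sin φ sin δ = 1.8516 × 0.7859 × 0.2130 = 0.3100.
cos φ cos δ sin H_s = 0.6184 × 0.9770 × 0.9608 = 0.5805.
Q̄ = (1362/π) × (0.3100 + 0.5805) = 433.54 × 0.8905 = 386.07 W/m².

386 W/m²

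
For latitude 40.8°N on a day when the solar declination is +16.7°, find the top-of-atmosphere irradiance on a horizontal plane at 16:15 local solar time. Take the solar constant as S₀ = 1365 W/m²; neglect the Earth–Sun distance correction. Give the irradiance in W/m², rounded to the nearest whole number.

694 W/m²

Hour angle H = 15° × (16.25 − 12) = 63.75°.
cos θ_z = sin φ sin δ + cos φ cos δ cos H = (0.6534)(0.2874) + (0.7570)(0.9578)(0.4423) = 0.5085.
Top-of-atmosphere irradiance = S₀ cos θ_z = 1365 × 0.5085 = 694.10 W/m².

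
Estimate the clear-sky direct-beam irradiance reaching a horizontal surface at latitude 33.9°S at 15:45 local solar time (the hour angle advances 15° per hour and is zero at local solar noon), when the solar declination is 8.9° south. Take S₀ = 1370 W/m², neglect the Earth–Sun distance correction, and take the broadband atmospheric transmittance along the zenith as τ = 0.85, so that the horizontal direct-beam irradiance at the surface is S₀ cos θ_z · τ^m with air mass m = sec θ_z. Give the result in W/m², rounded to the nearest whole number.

550 W/m²

Hour angle H = 15° × (15.75 − 12) = 56.25°.
With φ = -33.9°, δ = -8.9°, H = 56.25°: sin φ sin δ = 0.0863, cos φ cos δ cos H = 0.4556, so cos θ_z = 0.5419.
Air mass m = 1/cos θ_z = 1/0.5419 = 1.845; τ^m = 0.85^1.845 = 0.7409.
Surface direct beam = 1370 × 0.5419 × 0.7409 = 550.05 W/m².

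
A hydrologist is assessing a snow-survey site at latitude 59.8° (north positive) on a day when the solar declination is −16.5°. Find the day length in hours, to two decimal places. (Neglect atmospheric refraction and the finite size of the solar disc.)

cos H_s = −tan(59.8°) · tan(-16.5°) = 0.5089, so H_s = arccos(0.5089) = 59.41°.
Day length = 2 H_s / 15° h⁻¹ = 118.82° / 15 = 7.921 h.

7.92 hours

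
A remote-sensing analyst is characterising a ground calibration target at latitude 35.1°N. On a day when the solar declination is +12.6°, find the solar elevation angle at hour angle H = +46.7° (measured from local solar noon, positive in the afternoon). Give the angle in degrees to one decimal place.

cos θ_z = sin(35.1°) sin(12.6°) + cos(35.1°) cos(12.6°) cos(46.70°) = 0.1254 + 0.5476 = 0.6730.
θ_z = arccos(0.6730) = 47.70°, so the elevation is 90° − 47.70° = 42.30°.

42.3°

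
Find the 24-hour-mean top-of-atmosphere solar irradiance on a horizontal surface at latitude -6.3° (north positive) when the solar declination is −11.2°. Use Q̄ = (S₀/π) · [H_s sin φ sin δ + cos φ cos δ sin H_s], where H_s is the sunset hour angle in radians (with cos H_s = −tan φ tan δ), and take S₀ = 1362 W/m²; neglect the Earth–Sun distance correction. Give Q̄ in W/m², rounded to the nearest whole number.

The sunset hour angle satisfies cos H_s = −tan φ tan δ = -0.0219, giving H_s = 91.25°. In radians, H_s = 1.5926.
H_s sin φ sin δ = 1.5926 × -0.1097 × -0.1942 = 0.0339.
cos φ cos δ sin H_s = 0.9940 × 0.9810 × 0.9998 = 0.9749.
Q̄ = (1362/π) × (0.0339 + 0.9749) = 433.54 × 1.0088 = 437.36 W/m².

437 W/m²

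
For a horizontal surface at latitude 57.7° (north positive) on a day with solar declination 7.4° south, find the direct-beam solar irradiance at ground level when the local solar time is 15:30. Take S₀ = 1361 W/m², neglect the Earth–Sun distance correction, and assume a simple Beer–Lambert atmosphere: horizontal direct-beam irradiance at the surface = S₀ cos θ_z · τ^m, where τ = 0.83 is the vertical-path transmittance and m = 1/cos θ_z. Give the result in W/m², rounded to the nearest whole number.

122 W/m²

Hour angle H = 15° × (15.5 − 12) = 52.50°.
cos θ_z = sin(57.7°) sin(-7.4°) + cos(57.7°) cos(-7.4°) cos(52.50°) = -0.1089 + 0.3226 = 0.2137.
Air mass m = 1/cos θ_z = 1/0.2137 = 4.679; τ^m = 0.83^4.679 = 0.4182.
Surface direct beam = 1361 × 0.2137 × 0.4182 = 121.63 W/m².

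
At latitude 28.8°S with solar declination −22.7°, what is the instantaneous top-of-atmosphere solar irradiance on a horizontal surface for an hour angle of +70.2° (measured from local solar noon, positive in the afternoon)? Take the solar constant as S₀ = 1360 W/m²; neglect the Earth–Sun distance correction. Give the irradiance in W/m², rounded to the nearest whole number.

625 W/m²

With φ = -28.8°, δ = -22.7°, H = 70.20°: sin φ sin δ = 0.1859, cos φ cos δ cos H = 0.2738, so cos θ_z = 0.4597.
Top-of-atmosphere irradiance = S₀ cos θ_z = 1360 × 0.4597 = 625.19 W/m².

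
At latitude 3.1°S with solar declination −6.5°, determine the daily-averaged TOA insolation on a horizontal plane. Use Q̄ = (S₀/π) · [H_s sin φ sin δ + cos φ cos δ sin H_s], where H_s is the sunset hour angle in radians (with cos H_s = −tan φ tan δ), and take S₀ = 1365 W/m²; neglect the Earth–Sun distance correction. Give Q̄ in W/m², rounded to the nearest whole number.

435 W/m²

The sunset hour angle satisfies cos H_s = −tan φ tan δ = -0.0062, giving H_s = 90.36°. In radians, H_s = 1.5771.
H_s sin φ sin δ = 1.5771 × -0.0541 × -0.1132 = 0.0097.
cos φ cos δ sin H_s = 0.9985 × 0.9936 × 1.0000 = 0.9921.
Q̄ = (1365/π) × (0.0097 + 0.9921) = 434.49 × 1.0018 = 435.27 W/m².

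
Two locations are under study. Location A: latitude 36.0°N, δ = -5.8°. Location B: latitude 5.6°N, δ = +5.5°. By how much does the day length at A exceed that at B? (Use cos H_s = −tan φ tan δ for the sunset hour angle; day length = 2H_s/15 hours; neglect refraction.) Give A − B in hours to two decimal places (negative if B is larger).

-0.64 h

A: H_s = arccos(−tan 36.0° · tan -5.8°) = 85.77°, so 2H_s/15 = 11.4360 h.
B: H_s = arccos(−tan 5.6° · tan 5.5°) = 90.54°, so 2H_s/15 = 12.0720 h.
A − B = 11.4360 − 12.0720 = -0.6360 h.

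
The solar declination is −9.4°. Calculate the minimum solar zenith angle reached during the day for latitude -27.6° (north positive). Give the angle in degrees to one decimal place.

At local solar noon the hour angle is zero, so the zenith angle is |φ − δ| = |-27.6° − (-9.4°)| = 18.2°.

18.2°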